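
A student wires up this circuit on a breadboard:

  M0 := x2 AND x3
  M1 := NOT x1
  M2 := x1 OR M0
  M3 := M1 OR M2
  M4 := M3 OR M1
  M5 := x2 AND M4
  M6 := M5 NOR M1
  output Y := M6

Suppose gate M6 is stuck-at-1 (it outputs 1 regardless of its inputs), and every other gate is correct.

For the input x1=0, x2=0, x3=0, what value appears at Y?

1

Propagate with M6 forced: M0=0, M1=1, M2=0, M3=1, M4=1, M5=0, M6=1 [stuck-at-1].
So Y = 1. (Without the fault it would be 0.)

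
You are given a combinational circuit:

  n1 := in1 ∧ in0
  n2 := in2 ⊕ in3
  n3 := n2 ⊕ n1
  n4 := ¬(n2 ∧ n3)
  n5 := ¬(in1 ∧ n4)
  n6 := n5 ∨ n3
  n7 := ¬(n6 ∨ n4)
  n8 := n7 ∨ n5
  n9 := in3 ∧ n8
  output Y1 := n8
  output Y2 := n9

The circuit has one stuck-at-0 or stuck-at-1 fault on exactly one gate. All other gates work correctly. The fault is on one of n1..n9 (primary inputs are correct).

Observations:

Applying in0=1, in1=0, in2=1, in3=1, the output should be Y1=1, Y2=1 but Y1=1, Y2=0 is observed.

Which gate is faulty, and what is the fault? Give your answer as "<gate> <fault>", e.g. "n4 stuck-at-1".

Fault-free values for test 1 (in0=1, in1=0, in2=1, in3=1): n1=0, n2=0, n3=0, n4=1, n5=1, n6=1, n7=0, n8=1, n9=1, giving Y1=1, Y2=1. Observed Y1=1, Y2=0.
Test 1: faults giving observed Y1=1, Y2=0 are {n9 stuck-at-0}.
Only n9 stuck-at-0 is consistent with every test.

n9 stuck-at-0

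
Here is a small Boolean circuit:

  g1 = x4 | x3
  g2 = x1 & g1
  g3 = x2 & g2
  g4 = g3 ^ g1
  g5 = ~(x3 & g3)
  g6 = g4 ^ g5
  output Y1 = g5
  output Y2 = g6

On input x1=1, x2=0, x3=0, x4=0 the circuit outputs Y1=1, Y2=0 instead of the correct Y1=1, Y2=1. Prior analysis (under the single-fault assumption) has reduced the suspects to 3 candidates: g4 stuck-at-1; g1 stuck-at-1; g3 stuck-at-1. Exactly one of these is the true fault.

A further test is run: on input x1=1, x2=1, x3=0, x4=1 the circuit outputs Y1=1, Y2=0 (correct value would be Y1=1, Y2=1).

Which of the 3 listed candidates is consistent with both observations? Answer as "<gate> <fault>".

g4 stuck-at-1

Evaluate each candidate on input x1=1, x2=1, x3=0, x4=1:
  g4 stuck-at-1: g1=1, g2=1, g3=1, g4=1 [stuck-at-1], g5=1, g6=0 → Y1=1, Y2=0 — matches
  g1 stuck-at-1: g1=1 [stuck-at-1], g2=1, g3=1, g4=0, g5=1, g6=1 → Y1=1, Y2=1 — eliminated
  g3 stuck-at-1: g1=1, g2=1, g3=1 [stuck-at-1], g4=0, g5=1, g6=1 → Y1=1, Y2=1 — eliminated
Only g4 stuck-at-1 reproduces the observed Y1=1, Y2=0.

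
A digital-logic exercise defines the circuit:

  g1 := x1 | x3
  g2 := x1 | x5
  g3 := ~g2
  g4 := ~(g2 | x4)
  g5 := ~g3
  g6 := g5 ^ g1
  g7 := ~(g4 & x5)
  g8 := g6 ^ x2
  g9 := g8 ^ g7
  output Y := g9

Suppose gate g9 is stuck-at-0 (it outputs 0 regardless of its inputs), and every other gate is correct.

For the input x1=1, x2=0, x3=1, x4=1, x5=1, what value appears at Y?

Propagate with g9 forced: g1=1, g2=1, g3=0, g4=0, g5=1, g6=0, g7=1, g8=0, g9=0 [stuck-at-0].
So Y = 0. (Without the fault it would be 1.)

0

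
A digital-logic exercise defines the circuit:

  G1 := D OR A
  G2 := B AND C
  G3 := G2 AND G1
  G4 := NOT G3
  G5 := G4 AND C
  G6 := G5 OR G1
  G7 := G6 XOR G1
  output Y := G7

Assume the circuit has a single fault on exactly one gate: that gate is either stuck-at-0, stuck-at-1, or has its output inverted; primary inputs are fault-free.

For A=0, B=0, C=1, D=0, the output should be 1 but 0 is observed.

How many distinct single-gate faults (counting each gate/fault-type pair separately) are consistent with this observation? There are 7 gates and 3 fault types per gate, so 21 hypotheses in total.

Fault-free: G1=0, G2=0, G3=0, G4=1, G5=1, G6=1, G7=1 → 1. Observed 0.
  G1: stuck-at-1, inverted output ✓; others ✗
  G2: none of the 3 fault types match ✗
  G3: stuck-at-1, inverted output ✓; others ✗
  G4: stuck-at-0, inverted output ✓; others ✗
  G5: stuck-at-0, inverted output ✓; others ✗
  G6: stuck-at-0, inverted output ✓; others ✗
  G7: stuck-at-0, inverted output ✓; others ✗
Consistent faults: {G1 stuck-at-1, G1 inverted output, G3 stuck-at-1, G3 inverted output, G4 stuck-at-0, G4 inverted output, G5 stuck-at-0, G5 inverted output, G6 stuck-at-0, G6 inverted output, G7 stuck-at-0, G7 inverted output} — 12 in all.

12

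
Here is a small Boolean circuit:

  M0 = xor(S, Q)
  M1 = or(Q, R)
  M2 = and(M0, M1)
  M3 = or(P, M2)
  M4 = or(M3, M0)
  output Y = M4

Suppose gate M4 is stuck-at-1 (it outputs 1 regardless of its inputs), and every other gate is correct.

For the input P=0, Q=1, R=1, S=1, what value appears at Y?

1

Propagate with M4 forced: M0=0, M1=1, M2=0, M3=0, M4=1 [stuck-at-1].
So Y = 1. (Without the fault it would be 0.)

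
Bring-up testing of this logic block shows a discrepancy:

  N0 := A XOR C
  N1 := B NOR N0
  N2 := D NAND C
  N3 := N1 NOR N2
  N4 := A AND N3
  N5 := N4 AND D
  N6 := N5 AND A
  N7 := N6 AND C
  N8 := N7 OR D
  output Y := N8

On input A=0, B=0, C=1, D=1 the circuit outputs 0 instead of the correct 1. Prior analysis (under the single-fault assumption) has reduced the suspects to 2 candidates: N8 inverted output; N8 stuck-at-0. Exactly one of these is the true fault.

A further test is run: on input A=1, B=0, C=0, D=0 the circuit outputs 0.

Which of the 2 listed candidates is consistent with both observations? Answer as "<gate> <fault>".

N8 stuck-at-0

Evaluate each candidate on input A=1, B=0, C=0, D=0:
  N8 inverted output: N0=1, N1=0, N2=1, N3=0, N4=0, N5=0, N6=0, N7=0, N8=1 [inverted output] → 1 — eliminated
  N8 stuck-at-0: N0=1, N1=0, N2=1, N3=0, N4=0, N5=0, N6=0, N7=0, N8=0 [stuck-at-0] → 0 — matches
Only N8 stuck-at-0 reproduces the observed 0.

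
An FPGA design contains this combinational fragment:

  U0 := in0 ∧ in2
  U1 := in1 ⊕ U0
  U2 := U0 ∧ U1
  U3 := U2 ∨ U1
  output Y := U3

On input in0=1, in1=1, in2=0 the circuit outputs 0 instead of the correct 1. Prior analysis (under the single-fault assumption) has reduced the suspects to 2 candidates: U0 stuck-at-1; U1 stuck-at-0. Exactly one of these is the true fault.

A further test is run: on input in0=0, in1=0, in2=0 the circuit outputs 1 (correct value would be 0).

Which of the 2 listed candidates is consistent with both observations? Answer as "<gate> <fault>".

Evaluate each candidate on input in0=0, in1=0, in2=0:
  U0 stuck-at-1: U0=1 [stuck-at-1], U1=1, U2=1, U3=1 → 1 — matches
  U1 stuck-at-0: U0=0, U1=0 [stuck-at-0], U2=0, U3=0 → 0 — eliminated
Only U0 stuck-at-1 reproduces the observed 1.

U0 stuck-at-1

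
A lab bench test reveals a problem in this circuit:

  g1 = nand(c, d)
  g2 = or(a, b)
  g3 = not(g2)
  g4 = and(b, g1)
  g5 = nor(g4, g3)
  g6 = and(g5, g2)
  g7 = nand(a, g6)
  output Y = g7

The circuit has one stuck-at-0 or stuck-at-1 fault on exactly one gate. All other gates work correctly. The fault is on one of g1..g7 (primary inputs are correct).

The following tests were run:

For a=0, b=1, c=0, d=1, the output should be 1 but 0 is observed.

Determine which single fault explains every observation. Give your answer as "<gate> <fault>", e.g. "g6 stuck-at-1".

Fault-free values for test 1 (a=0, b=1, c=0, d=1): g1=1, g2=1, g3=0, g4=1, g5=0, g6=0, g7=1, giving Y=1. Observed 0.
Test 1: faults giving observed 0 are {g7 stuck-at-0}.
Only g7 stuck-at-0 is consistent with every test.

g7 stuck-at-0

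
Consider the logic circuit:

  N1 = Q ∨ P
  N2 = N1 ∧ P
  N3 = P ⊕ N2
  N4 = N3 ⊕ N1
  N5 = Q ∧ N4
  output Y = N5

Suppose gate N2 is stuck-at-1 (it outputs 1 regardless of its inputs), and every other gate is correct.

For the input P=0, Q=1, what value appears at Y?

0

Propagate with N2 forced: N1=1, N2=1 [stuck-at-1], N3=1, N4=0, N5=0.
So Y = 0. (Without the fault it would be 1.)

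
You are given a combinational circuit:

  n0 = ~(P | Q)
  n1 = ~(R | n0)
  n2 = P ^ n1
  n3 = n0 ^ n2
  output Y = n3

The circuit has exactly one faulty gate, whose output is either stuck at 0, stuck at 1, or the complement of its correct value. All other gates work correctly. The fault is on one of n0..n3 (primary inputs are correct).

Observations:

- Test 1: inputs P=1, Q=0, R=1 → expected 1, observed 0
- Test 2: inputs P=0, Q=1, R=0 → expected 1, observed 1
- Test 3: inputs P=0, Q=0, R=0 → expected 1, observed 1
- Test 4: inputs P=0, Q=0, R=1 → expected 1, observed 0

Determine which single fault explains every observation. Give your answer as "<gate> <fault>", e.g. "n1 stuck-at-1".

n0 inverted output

Fault-free values for test 1 (P=1, Q=0, R=1): n0=0, n1=0, n2=1, n3=1, giving Y=1. Observed 0.
Test 1: faults giving observed 0 are {n0 stuck-at-1, n0 inverted output, n1 stuck-at-1, n1 inverted output, n2 stuck-at-0, n2 inverted output, n3 stuck-at-0, n3 inverted output}.
Test 2 (P=0, Q=1, R=0): fault-free n0=0, n1=1, n2=1, n3=1 → 1; observed 1. Eliminates n1 inverted output, n2 stuck-at-0, n2 inverted output, n3 stuck-at-0, n3 inverted output.
Test 3 (P=0, Q=0, R=0): fault-free n0=1, n1=0, n2=0, n3=1 → 1; observed 1. Eliminates n1 stuck-at-1.
Test 4 (P=0, Q=0, R=1): fault-free n0=1, n1=0, n2=0, n3=1 → 1; observed 0. Eliminates n0 stuck-at-1.
Only n0 inverted output is consistent with every test.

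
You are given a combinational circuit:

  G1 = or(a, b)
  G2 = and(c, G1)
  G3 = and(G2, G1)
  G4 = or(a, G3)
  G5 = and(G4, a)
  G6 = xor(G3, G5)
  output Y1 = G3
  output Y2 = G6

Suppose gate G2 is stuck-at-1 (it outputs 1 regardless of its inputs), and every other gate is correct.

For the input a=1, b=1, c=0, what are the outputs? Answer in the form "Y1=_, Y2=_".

Propagate with G2 forced: G1=1, G2=1 [stuck-at-1], G3=1, G4=1, G5=1, G6=0.
So the outputs are Y1=1, Y2=0. (Without the fault they would be Y1=0, Y2=1.)

Y1=1, Y2=0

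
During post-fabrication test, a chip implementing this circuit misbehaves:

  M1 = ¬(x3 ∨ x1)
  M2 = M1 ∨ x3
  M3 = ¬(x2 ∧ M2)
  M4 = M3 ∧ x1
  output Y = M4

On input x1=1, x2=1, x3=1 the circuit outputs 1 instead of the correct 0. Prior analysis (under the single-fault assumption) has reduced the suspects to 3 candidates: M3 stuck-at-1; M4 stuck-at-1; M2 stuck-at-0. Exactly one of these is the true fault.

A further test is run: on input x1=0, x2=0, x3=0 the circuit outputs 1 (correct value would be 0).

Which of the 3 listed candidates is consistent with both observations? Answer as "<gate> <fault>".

M4 stuck-at-1

Evaluate each candidate on input x1=0, x2=0, x3=0:
  M3 stuck-at-1: M1=1, M2=1, M3=1 [stuck-at-1], M4=0 → 0 — eliminated
  M4 stuck-at-1: M1=1, M2=1, M3=1, M4=1 [stuck-at-1] → 1 — matches
  M2 stuck-at-0: M1=1, M2=0 [stuck-at-0], M3=1, M4=0 → 0 — eliminated
Only M4 stuck-at-1 reproduces the observed 1.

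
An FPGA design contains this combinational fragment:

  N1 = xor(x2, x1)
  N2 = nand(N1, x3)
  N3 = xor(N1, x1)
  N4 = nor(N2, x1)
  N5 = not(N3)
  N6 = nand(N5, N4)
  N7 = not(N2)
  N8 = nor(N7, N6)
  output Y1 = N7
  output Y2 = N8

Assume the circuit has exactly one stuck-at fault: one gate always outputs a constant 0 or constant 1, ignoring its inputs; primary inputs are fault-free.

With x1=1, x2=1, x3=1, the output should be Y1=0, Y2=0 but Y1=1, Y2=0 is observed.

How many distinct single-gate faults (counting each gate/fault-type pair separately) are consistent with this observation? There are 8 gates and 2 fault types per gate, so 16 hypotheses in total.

Fault-free: N1=0, N2=1, N3=1, N4=0, N5=0, N6=1, N7=0, N8=0 → Y1=0, Y2=0. Observed Y1=1, Y2=0.
  N1: stuck-at-1 ✓; others ✗
  N2: stuck-at-0 ✓; others ✗
  N3: none of the 2 fault types match ✗
  N4: none of the 2 fault types match ✗
  N5: none of the 2 fault types match ✗
  N6: none of the 2 fault types match ✗
  N7: stuck-at-1 ✓; others ✗
  N8: none of the 2 fault types match ✗
Consistent faults: {N1 stuck-at-1, N2 stuck-at-0, N7 stuck-at-1} — 3 in all.

3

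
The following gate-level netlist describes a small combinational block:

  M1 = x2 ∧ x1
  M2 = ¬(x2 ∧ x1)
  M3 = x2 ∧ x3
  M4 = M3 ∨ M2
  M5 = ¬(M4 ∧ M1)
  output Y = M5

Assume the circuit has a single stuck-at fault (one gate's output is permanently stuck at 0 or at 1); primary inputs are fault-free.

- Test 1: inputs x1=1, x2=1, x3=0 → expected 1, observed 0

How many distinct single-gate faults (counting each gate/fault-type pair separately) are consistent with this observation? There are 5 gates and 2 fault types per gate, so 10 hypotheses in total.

Fault-free: M1=1, M2=0, M3=0, M4=0, M5=1 → 1. Observed 0.
  M1 stuck-at-0: output 1 ✗
  M1 stuck-at-1: output 1 ✗
  M2 stuck-at-0: output 1 ✗
  M2 stuck-at-1: output 0 ✓
  M3 stuck-at-0: output 1 ✗
  M3 stuck-at-1: output 0 ✓
  M4 stuck-at-0: output 1 ✗
  M4 stuck-at-1: output 0 ✓
  M5 stuck-at-0: output 0 ✓
  M5 stuck-at-1: output 1 ✗
Consistent faults: {M2 stuck-at-1, M3 stuck-at-1, M4 stuck-at-1, M5 stuck-at-0} — 4 in all.

4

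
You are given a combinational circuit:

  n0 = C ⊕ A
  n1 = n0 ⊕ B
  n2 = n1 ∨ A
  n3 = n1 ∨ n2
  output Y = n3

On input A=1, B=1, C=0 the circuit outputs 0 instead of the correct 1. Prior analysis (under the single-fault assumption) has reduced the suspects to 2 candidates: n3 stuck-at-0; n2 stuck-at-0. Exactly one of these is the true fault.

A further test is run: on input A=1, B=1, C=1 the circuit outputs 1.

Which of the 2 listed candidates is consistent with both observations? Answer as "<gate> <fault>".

n2 stuck-at-0

Evaluate each candidate on input A=1, B=1, C=1:
  n3 stuck-at-0: n0=0, n1=1, n2=1, n3=0 [stuck-at-0] → 0 — eliminated
  n2 stuck-at-0: n0=0, n1=1, n2=0 [stuck-at-0], n3=1 → 1 — matches
Only n2 stuck-at-0 reproduces the observed 1.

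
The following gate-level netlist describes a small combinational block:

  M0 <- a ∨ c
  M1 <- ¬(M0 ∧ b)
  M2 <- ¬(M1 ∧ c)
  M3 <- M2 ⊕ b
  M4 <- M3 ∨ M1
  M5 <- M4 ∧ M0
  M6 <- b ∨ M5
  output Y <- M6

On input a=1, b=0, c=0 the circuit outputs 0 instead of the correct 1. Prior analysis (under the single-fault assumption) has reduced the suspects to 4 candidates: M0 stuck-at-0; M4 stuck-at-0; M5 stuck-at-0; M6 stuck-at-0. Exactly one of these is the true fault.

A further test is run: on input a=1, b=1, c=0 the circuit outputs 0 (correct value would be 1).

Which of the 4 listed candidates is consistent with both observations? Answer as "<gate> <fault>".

M6 stuck-at-0

Evaluate each candidate on input a=1, b=1, c=0:
  M0 stuck-at-0: M0=0 [stuck-at-0], M1=1, M2=1, M3=0, M4=1, M5=0, M6=1 → 1 — eliminated
  M4 stuck-at-0: M0=1, M1=0, M2=1, M3=0, M4=0 [stuck-at-0], M5=0, M6=1 → 1 — eliminated
  M5 stuck-at-0: M0=1, M1=0, M2=1, M3=0, M4=0, M5=0 [stuck-at-0], M6=1 → 1 — eliminated
  M6 stuck-at-0: M0=1, M1=0, M2=1, M3=0, M4=0, M5=0, M6=0 [stuck-at-0] → 0 — matches
Only M6 stuck-at-0 reproduces the observed 0.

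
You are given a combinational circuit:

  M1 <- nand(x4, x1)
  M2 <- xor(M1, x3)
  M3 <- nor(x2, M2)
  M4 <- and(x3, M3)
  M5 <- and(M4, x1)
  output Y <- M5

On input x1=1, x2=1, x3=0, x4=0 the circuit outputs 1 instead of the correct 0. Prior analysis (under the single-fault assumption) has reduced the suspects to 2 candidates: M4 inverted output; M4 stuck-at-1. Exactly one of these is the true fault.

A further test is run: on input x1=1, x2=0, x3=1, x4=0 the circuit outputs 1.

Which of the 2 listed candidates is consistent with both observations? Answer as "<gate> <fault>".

Evaluate each candidate on input x1=1, x2=0, x3=1, x4=0:
  M4 inverted output: M1=1, M2=0, M3=1, M4=0 [inverted output], M5=0 → 0 — eliminated
  M4 stuck-at-1: M1=1, M2=0, M3=1, M4=1 [stuck-at-1], M5=1 → 1 — matches
Only M4 stuck-at-1 reproduces the observed 1.

M4 stuck-at-1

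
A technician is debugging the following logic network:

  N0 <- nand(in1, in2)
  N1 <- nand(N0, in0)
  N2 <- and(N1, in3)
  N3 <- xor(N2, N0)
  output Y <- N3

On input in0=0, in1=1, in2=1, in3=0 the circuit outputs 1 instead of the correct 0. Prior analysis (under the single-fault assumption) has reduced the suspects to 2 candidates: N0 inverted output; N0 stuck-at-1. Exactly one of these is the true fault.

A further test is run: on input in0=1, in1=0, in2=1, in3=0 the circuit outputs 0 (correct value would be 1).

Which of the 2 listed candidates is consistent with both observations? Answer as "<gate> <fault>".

Evaluate each candidate on input in0=1, in1=0, in2=1, in3=0:
  N0 inverted output: N0=0 [inverted output], N1=1, N2=0, N3=0 → 0 — matches
  N0 stuck-at-1: N0=1 [stuck-at-1], N1=0, N2=0, N3=1 → 1 — eliminated
Only N0 inverted output reproduces the observed 0.

N0 inverted output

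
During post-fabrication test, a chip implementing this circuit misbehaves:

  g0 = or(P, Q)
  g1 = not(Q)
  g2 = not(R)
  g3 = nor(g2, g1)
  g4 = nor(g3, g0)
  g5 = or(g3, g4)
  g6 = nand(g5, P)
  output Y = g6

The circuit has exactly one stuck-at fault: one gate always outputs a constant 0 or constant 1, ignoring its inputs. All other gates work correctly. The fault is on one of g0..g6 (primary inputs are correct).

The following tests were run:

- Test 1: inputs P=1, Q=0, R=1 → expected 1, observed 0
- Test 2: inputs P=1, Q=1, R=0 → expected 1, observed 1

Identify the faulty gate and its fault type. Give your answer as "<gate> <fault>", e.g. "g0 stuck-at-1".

Fault-free values for test 1 (P=1, Q=0, R=1): g0=1, g1=1, g2=0, g3=0, g4=0, g5=0, g6=1, giving Y=1. Observed 0.
Test 1: faults giving observed 0 are {g0 stuck-at-0, g1 stuck-at-0, g3 stuck-at-1, g4 stuck-at-1, g5 stuck-at-1, g6 stuck-at-0}.
Test 2 (P=1, Q=1, R=0): fault-free g0=1, g1=0, g2=1, g3=0, g4=0, g5=0, g6=1 → 1; observed 1. Eliminates g0 stuck-at-0, g3 stuck-at-1, g4 stuck-at-1, g5 stuck-at-1, g6 stuck-at-0.
Only g1 stuck-at-0 is consistent with every test.

g1 stuck-at-0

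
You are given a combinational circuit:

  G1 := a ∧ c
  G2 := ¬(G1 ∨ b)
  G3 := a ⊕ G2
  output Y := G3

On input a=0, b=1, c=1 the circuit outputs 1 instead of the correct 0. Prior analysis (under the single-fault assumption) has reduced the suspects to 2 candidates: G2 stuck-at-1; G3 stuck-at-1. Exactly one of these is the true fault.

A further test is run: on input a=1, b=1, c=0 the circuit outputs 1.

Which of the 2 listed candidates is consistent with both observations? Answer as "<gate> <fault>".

Evaluate each candidate on input a=1, b=1, c=0:
  G2 stuck-at-1: G1=0, G2=1 [stuck-at-1], G3=0 → 0 — eliminated
  G3 stuck-at-1: G1=0, G2=0, G3=1 [stuck-at-1] → 1 — matches
Only G3 stuck-at-1 reproduces the observed 1.

G3 stuck-at-1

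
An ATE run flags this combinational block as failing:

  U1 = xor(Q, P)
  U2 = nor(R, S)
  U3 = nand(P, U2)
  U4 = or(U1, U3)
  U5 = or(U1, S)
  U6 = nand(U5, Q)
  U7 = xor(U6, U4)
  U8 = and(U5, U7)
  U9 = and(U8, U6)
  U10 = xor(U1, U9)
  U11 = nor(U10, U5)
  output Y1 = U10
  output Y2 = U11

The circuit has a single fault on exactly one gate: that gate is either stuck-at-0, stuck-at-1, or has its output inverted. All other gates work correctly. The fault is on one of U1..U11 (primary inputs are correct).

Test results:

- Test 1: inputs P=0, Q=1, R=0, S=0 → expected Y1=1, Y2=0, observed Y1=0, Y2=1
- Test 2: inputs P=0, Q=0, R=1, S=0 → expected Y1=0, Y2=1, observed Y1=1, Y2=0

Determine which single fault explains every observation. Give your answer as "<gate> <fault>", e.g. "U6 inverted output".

U1 inverted output

Fault-free values for test 1 (P=0, Q=1, R=0, S=0): U1=1, U2=1, U3=1, U4=1, U5=1, U6=0, U7=1, U8=1, U9=0, U10=1, U11=0, giving Y1=1, Y2=0. Observed Y1=0, Y2=1.
Test 1: faults giving observed Y1=0, Y2=1 are {U1 stuck-at-0, U1 inverted output}.
Test 2 (P=0, Q=0, R=1, S=0): fault-free U1=0, U2=0, U3=1, U4=1, U5=0, U6=1, U7=0, U8=0, U9=0, U10=0, U11=1 → Y1=0, Y2=1; observed Y1=1, Y2=0. Eliminates U1 stuck-at-0.
Only U1 inverted output is consistent with every test.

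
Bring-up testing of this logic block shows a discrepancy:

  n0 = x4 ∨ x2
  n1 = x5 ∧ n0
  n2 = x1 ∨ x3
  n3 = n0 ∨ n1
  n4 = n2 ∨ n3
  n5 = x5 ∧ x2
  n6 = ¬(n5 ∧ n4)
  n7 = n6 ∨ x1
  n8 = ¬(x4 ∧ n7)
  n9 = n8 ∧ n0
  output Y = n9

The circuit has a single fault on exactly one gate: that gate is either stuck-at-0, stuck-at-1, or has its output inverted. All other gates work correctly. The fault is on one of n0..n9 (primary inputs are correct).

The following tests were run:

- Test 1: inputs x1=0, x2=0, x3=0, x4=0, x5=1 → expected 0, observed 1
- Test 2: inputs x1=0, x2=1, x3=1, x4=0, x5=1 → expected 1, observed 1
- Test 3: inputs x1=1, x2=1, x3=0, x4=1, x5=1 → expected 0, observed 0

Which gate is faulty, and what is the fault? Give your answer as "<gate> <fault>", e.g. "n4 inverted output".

n0 stuck-at-1

Fault-free values for test 1 (x1=0, x2=0, x3=0, x4=0, x5=1): n0=0, n1=0, n2=0, n3=0, n4=0, n5=0, n6=1, n7=1, n8=1, n9=0, giving Y=0. Observed 1.
Test 1: faults giving observed 1 are {n0 stuck-at-1, n0 inverted output, n9 stuck-at-1, n9 inverted output}.
Test 2 (x1=0, x2=1, x3=1, x4=0, x5=1): fault-free n0=1, n1=1, n2=1, n3=1, n4=1, n5=1, n6=0, n7=0, n8=1, n9=1 → 1; observed 1. Eliminates n0 inverted output, n9 inverted output.
Test 3 (x1=1, x2=1, x3=0, x4=1, x5=1): fault-free n0=1, n1=1, n2=1, n3=1, n4=1, n5=1, n6=0, n7=1, n8=0, n9=0 → 0; observed 0. Eliminates n9 stuck-at-1.
Only n0 stuck-at-1 is consistent with every test.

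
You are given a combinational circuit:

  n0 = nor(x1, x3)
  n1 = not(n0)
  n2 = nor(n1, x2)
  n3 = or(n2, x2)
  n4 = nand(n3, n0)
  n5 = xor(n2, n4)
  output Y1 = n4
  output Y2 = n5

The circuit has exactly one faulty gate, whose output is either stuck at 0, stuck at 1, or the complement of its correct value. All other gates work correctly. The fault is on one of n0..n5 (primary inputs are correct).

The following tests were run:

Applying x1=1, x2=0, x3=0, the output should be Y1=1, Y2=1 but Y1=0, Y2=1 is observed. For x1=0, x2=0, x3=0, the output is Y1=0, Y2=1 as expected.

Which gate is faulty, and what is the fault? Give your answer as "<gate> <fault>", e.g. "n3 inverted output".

n0 stuck-at-1

Fault-free values for test 1 (x1=1, x2=0, x3=0): n0=0, n1=1, n2=0, n3=0, n4=1, n5=1, giving Y1=1, Y2=1. Observed Y1=0, Y2=1.
Test 1: faults giving observed Y1=0, Y2=1 are {n0 stuck-at-1, n0 inverted output}.
Test 2 (x1=0, x2=0, x3=0): fault-free n0=1, n1=0, n2=1, n3=1, n4=0, n5=1 → Y1=0, Y2=1; observed Y1=0, Y2=1. Eliminates n0 inverted output.
Only n0 stuck-at-1 is consistent with every test.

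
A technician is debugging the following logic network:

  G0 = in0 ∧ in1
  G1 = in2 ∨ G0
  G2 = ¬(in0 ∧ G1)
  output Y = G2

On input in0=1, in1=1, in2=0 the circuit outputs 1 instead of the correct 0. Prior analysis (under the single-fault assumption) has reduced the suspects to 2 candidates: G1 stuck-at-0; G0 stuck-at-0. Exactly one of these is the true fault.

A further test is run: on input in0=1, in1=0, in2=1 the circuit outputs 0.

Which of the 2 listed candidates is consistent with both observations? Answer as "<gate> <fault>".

G0 stuck-at-0

Evaluate each candidate on input in0=1, in1=0, in2=1:
  G1 stuck-at-0: G0=0, G1=0 [stuck-at-0], G2=1 → 1 — eliminated
  G0 stuck-at-0: G0=0 [stuck-at-0], G1=1, G2=0 → 0 — matches
Only G0 stuck-at-0 reproduces the observed 0.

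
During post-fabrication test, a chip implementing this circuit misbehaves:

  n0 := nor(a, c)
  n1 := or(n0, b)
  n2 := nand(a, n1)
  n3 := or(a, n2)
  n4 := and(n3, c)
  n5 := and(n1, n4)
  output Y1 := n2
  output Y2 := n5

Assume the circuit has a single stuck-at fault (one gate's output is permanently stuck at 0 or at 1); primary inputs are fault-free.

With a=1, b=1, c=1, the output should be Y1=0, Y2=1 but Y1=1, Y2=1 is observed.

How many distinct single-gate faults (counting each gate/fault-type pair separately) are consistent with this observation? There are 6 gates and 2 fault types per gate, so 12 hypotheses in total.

1

Fault-free: n0=0, n1=1, n2=0, n3=1, n4=1, n5=1 → Y1=0, Y2=1. Observed Y1=1, Y2=1.
  n0 stuck-at-0: output Y1=0, Y2=1 ✗
  n0 stuck-at-1: output Y1=0, Y2=1 ✗
  n1 stuck-at-0: output Y1=1, Y2=0 ✗
  n1 stuck-at-1: output Y1=0, Y2=1 ✗
  n2 stuck-at-0: output Y1=0, Y2=1 ✗
  n2 stuck-at-1: output Y1=1, Y2=1 ✓
  n3 stuck-at-0: output Y1=0, Y2=0 ✗
  n3 stuck-at-1: output Y1=0, Y2=1 ✗
  n4 stuck-at-0: output Y1=0, Y2=0 ✗
  n4 stuck-at-1: output Y1=0, Y2=1 ✗
  n5 stuck-at-0: output Y1=0, Y2=0 ✗
  n5 stuck-at-1: output Y1=0, Y2=1 ✗
Consistent faults: {n2 stuck-at-1} — 1 in all.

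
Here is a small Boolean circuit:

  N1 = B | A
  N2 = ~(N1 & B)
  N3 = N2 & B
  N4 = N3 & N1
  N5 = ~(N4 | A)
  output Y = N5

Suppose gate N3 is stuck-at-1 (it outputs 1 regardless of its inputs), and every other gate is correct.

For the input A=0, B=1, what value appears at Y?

Propagate with N3 forced: N1=1, N2=0, N3=1 [stuck-at-1], N4=1, N5=0.
So Y = 0. (Without the fault it would be 1.)

0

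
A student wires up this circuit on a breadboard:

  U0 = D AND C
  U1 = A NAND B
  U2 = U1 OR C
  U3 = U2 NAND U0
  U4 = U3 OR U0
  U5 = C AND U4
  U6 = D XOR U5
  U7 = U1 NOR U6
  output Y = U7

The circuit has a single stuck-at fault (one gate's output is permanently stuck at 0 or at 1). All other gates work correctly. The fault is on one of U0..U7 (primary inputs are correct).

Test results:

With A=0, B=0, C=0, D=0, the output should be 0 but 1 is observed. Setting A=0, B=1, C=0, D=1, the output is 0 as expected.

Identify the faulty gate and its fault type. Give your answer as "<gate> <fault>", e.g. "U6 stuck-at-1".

Fault-free values for test 1 (A=0, B=0, C=0, D=0): U0=0, U1=1, U2=1, U3=1, U4=1, U5=0, U6=0, U7=0, giving Y=0. Observed 1.
Test 1: faults giving observed 1 are {U1 stuck-at-0, U7 stuck-at-1}.
Test 2 (A=0, B=1, C=0, D=1): fault-free U0=0, U1=1, U2=1, U3=1, U4=1, U5=0, U6=1, U7=0 → 0; observed 0. Eliminates U7 stuck-at-1.
Only U1 stuck-at-0 is consistent with every test.

U1 stuck-at-0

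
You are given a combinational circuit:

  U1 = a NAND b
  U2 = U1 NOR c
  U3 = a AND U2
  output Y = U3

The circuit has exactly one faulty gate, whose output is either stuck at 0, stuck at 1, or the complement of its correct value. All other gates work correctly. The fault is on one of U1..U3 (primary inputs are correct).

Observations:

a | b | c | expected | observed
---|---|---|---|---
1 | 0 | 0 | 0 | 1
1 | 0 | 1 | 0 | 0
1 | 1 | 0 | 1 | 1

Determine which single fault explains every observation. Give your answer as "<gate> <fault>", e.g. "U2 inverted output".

U1 stuck-at-0

Fault-free values for test 1 (a=1, b=0, c=0): U1=1, U2=0, U3=0, giving Y=0. Observed 1.
Test 1: faults giving observed 1 are {U1 stuck-at-0, U1 inverted output, U2 stuck-at-1, U2 inverted output, U3 stuck-at-1, U3 inverted output}.
Test 2 (a=1, b=0, c=1): fault-free U1=1, U2=0, U3=0 → 0; observed 0. Eliminates U2 stuck-at-1, U2 inverted output, U3 stuck-at-1, U3 inverted output.
Test 3 (a=1, b=1, c=0): fault-free U1=0, U2=1, U3=1 → 1; observed 1. Eliminates U1 inverted output.
Only U1 stuck-at-0 is consistent with every test.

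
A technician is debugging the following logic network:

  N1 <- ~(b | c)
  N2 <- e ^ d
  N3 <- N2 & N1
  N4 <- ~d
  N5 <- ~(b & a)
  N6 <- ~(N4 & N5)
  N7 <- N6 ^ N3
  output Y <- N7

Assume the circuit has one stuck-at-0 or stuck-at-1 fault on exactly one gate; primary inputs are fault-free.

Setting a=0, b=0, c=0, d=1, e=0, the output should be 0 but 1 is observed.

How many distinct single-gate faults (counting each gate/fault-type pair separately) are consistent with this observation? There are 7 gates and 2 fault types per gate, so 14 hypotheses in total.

6

Fault-free: N1=1, N2=1, N3=1, N4=0, N5=1, N6=1, N7=0 → 0. Observed 1.
  N1 stuck-at-0: output 1 ✓
  N1 stuck-at-1: output 0 ✗
  N2 stuck-at-0: output 1 ✓
  N2 stuck-at-1: output 0 ✗
  N3 stuck-at-0: output 1 ✓
  N3 stuck-at-1: output 0 ✗
  N4 stuck-at-0: output 0 ✗
  N4 stuck-at-1: output 1 ✓
  N5 stuck-at-0: output 0 ✗
  N5 stuck-at-1: output 0 ✗
  N6 stuck-at-0: output 1 ✓
  N6 stuck-at-1: output 0 ✗
  N7 stuck-at-0: output 0 ✗
  N7 stuck-at-1: output 1 ✓
Consistent faults: {N1 stuck-at-0, N2 stuck-at-0, N3 stuck-at-0, N4 stuck-at-1, N6 stuck-at-0, N7 stuck-at-1} — 6 in all.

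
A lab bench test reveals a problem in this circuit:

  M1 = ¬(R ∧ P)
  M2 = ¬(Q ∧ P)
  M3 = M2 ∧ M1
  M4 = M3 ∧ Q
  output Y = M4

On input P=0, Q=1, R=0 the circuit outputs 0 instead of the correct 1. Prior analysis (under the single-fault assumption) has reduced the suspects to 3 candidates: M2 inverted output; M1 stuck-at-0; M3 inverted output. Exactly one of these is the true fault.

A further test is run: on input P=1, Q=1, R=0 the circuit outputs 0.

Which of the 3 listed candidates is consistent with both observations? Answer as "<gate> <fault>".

M1 stuck-at-0

Evaluate each candidate on input P=1, Q=1, R=0:
  M2 inverted output: M1=1, M2=1 [inverted output], M3=1, M4=1 → 1 — eliminated
  M1 stuck-at-0: M1=0 [stuck-at-0], M2=0, M3=0, M4=0 → 0 — matches
  M3 inverted output: M1=1, M2=0, M3=1 [inverted output], M4=1 → 1 — eliminated
Only M1 stuck-at-0 reproduces the observed 0.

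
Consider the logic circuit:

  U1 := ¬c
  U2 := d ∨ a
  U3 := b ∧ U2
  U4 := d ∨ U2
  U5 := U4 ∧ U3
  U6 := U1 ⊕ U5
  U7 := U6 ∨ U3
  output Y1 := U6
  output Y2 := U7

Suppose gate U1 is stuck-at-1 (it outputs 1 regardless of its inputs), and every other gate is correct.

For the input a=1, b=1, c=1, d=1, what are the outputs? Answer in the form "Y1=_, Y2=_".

Y1=0, Y2=1

Propagate with U1 forced: U1=1 [stuck-at-1], U2=1, U3=1, U4=1, U5=1, U6=0, U7=1.
So the outputs are Y1=0, Y2=1. (Without the fault they would be Y1=1, Y2=1.)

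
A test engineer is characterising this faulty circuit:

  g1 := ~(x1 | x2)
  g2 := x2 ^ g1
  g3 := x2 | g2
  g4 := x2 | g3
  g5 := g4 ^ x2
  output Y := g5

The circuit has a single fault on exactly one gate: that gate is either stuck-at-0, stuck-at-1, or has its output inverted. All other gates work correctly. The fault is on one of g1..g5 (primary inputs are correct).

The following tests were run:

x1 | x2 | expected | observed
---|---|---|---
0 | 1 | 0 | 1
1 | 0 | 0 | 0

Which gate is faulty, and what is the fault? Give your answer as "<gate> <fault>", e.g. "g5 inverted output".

Fault-free values for test 1 (x1=0, x2=1): g1=0, g2=1, g3=1, g4=1, g5=0, giving Y=0. Observed 1.
Test 1: faults giving observed 1 are {g4 stuck-at-0, g4 inverted output, g5 stuck-at-1, g5 inverted output}.
Test 2 (x1=1, x2=0): fault-free g1=0, g2=0, g3=0, g4=0, g5=0 → 0; observed 0. Eliminates g4 inverted output, g5 stuck-at-1, g5 inverted output.
Only g4 stuck-at-0 is consistent with every test.

g4 stuck-at-0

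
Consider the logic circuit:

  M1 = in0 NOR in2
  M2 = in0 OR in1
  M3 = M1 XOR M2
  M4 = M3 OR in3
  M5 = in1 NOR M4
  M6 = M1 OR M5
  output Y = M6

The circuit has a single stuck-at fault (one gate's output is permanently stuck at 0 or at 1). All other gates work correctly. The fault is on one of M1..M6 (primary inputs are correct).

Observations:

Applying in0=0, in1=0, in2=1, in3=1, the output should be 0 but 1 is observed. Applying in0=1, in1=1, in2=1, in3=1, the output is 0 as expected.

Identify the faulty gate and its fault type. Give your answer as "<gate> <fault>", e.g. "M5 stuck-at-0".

M4 stuck-at-0

Fault-free values for test 1 (in0=0, in1=0, in2=1, in3=1): M1=0, M2=0, M3=0, M4=1, M5=0, M6=0, giving Y=0. Observed 1.
Test 1: faults giving observed 1 are {M1 stuck-at-1, M4 stuck-at-0, M5 stuck-at-1, M6 stuck-at-1}.
Test 2 (in0=1, in1=1, in2=1, in3=1): fault-free M1=0, M2=1, M3=1, M4=1, M5=0, M6=0 → 0; observed 0. Eliminates M1 stuck-at-1, M5 stuck-at-1, M6 stuck-at-1.
Only M4 stuck-at-0 is consistent with every test.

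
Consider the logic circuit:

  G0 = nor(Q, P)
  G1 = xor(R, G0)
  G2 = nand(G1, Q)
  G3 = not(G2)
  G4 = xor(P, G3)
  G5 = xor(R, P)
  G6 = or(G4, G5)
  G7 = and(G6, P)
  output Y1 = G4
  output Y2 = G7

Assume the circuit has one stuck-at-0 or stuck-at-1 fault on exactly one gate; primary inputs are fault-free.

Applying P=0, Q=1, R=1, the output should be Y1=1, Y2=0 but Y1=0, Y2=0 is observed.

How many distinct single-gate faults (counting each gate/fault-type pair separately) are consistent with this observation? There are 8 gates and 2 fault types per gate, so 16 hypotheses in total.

Fault-free: G0=0, G1=1, G2=0, G3=1, G4=1, G5=1, G6=1, G7=0 → Y1=1, Y2=0. Observed Y1=0, Y2=0.
  G0: stuck-at-1 ✓; others ✗
  G1: stuck-at-0 ✓; others ✗
  G2: stuck-at-1 ✓; others ✗
  G3: stuck-at-0 ✓; others ✗
  G4: stuck-at-0 ✓; others ✗
  G5: none of the 2 fault types match ✗
  G6: none of the 2 fault types match ✗
  G7: none of the 2 fault types match ✗
Consistent faults: {G0 stuck-at-1, G1 stuck-at-0, G2 stuck-at-1, G3 stuck-at-0, G4 stuck-at-0} — 5 in all.

5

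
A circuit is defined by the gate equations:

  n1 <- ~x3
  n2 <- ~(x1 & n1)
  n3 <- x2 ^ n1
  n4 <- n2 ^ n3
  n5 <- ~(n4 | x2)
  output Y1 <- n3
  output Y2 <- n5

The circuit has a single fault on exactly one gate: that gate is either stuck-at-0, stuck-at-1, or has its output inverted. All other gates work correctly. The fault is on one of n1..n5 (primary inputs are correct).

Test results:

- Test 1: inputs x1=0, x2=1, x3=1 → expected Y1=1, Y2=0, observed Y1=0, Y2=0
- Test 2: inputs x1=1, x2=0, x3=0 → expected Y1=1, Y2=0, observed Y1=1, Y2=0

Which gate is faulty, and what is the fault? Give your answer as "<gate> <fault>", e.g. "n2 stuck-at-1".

Fault-free values for test 1 (x1=0, x2=1, x3=1): n1=0, n2=1, n3=1, n4=0, n5=0, giving Y1=1, Y2=0. Observed Y1=0, Y2=0.
Test 1: faults giving observed Y1=0, Y2=0 are {n1 stuck-at-1, n1 inverted output, n3 stuck-at-0, n3 inverted output}.
Test 2 (x1=1, x2=0, x3=0): fault-free n1=1, n2=0, n3=1, n4=1, n5=0 → Y1=1, Y2=0; observed Y1=1, Y2=0. Eliminates n1 inverted output, n3 stuck-at-0, n3 inverted output.
Only n1 stuck-at-1 is consistent with every test.

n1 stuck-at-1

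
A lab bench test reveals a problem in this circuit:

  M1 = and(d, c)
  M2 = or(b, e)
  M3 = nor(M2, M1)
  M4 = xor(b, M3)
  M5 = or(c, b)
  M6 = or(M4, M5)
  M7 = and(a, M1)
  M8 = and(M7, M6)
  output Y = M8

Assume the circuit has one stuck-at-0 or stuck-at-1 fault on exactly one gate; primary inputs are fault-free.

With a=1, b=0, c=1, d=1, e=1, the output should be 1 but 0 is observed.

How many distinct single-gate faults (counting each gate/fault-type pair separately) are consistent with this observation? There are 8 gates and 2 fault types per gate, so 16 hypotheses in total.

Fault-free: M1=1, M2=1, M3=0, M4=0, M5=1, M6=1, M7=1, M8=1 → 1. Observed 0.
  M1: stuck-at-0 ✓; others ✗
  M2: none of the 2 fault types match ✗
  M3: none of the 2 fault types match ✗
  M4: none of the 2 fault types match ✗
  M5: stuck-at-0 ✓; others ✗
  M6: stuck-at-0 ✓; others ✗
  M7: stuck-at-0 ✓; others ✗
  M8: stuck-at-0 ✓; others ✗
Consistent faults: {M1 stuck-at-0, M5 stuck-at-0, M6 stuck-at-0, M7 stuck-at-0, M8 stuck-at-0} — 5 in all.

5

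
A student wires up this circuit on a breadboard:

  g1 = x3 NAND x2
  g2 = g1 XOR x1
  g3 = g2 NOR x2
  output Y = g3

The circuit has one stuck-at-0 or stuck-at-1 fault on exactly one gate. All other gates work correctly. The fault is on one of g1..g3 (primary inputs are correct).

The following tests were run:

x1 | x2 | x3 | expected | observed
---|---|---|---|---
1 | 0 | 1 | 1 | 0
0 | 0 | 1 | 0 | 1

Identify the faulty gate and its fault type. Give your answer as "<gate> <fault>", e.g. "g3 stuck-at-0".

g1 stuck-at-0

Fault-free values for test 1 (x1=1, x2=0, x3=1): g1=1, g2=0, g3=1, giving Y=1. Observed 0.
Test 1: faults giving observed 0 are {g1 stuck-at-0, g2 stuck-at-1, g3 stuck-at-0}.
Test 2 (x1=0, x2=0, x3=1): fault-free g1=1, g2=1, g3=0 → 0; observed 1. Eliminates g2 stuck-at-1, g3 stuck-at-0.
Only g1 stuck-at-0 is consistent with every test.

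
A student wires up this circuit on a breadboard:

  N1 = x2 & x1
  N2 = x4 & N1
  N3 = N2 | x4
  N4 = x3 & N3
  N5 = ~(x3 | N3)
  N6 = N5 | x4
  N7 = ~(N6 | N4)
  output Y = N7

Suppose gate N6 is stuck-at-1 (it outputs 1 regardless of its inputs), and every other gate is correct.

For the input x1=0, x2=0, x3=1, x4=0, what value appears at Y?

0

Propagate with N6 forced: N1=0, N2=0, N3=0, N4=0, N5=0, N6=1 [stuck-at-1], N7=0.
So Y = 0. (Without the fault it would be 1.)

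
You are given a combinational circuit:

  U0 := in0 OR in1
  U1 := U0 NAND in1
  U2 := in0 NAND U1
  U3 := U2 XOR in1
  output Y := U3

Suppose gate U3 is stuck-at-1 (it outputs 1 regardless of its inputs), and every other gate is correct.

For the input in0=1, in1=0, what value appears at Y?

1

Propagate with U3 forced: U0=1, U1=1, U2=0, U3=1 [stuck-at-1].
So Y = 1. (Without the fault it would be 0.)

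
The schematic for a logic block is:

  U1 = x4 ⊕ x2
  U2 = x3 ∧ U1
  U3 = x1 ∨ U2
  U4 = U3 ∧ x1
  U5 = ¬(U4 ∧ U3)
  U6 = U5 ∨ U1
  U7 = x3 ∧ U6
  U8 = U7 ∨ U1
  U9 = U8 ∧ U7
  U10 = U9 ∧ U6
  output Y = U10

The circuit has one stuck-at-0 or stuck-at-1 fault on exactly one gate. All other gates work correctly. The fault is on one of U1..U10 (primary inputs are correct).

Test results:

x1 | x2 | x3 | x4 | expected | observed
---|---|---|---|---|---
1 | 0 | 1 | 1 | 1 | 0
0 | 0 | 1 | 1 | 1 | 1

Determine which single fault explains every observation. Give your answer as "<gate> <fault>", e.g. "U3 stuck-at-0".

Fault-free values for test 1 (x1=1, x2=0, x3=1, x4=1): U1=1, U2=1, U3=1, U4=1, U5=0, U6=1, U7=1, U8=1, U9=1, U10=1, giving Y=1. Observed 0.
Test 1: faults giving observed 0 are {U1 stuck-at-0, U6 stuck-at-0, U7 stuck-at-0, U8 stuck-at-0, U9 stuck-at-0, U10 stuck-at-0}.
Test 2 (x1=0, x2=0, x3=1, x4=1): fault-free U1=1, U2=1, U3=1, U4=0, U5=1, U6=1, U7=1, U8=1, U9=1, U10=1 → 1; observed 1. Eliminates U6 stuck-at-0, U7 stuck-at-0, U8 stuck-at-0, U9 stuck-at-0, U10 stuck-at-0.
Only U1 stuck-at-0 is consistent with every test.

U1 stuck-at-0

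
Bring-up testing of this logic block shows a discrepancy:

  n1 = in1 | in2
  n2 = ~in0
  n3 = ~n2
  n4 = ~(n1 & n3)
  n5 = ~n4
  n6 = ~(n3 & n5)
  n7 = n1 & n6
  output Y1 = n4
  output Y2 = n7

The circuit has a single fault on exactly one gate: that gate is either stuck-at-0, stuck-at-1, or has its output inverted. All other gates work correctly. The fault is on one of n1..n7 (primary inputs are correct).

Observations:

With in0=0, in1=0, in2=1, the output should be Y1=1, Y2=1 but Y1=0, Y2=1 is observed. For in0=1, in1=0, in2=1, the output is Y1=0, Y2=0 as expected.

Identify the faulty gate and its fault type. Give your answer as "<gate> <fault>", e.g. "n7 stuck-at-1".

n4 stuck-at-0

Fault-free values for test 1 (in0=0, in1=0, in2=1): n1=1, n2=1, n3=0, n4=1, n5=0, n6=1, n7=1, giving Y1=1, Y2=1. Observed Y1=0, Y2=1.
Test 1: faults giving observed Y1=0, Y2=1 are {n4 stuck-at-0, n4 inverted output}.
Test 2 (in0=1, in1=0, in2=1): fault-free n1=1, n2=0, n3=1, n4=0, n5=1, n6=0, n7=0 → Y1=0, Y2=0; observed Y1=0, Y2=0. Eliminates n4 inverted output.
Only n4 stuck-at-0 is consistent with every test.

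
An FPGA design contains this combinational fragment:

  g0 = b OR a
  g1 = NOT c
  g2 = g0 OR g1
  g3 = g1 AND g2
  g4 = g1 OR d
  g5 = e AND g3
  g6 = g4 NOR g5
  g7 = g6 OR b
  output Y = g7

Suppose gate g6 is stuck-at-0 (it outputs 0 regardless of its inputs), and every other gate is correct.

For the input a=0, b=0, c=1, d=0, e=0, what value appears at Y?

Propagate with g6 forced: g0=0, g1=0, g2=0, g3=0, g4=0, g5=0, g6=0 [stuck-at-0], g7=0.
So Y = 0. (Without the fault it would be 1.)

0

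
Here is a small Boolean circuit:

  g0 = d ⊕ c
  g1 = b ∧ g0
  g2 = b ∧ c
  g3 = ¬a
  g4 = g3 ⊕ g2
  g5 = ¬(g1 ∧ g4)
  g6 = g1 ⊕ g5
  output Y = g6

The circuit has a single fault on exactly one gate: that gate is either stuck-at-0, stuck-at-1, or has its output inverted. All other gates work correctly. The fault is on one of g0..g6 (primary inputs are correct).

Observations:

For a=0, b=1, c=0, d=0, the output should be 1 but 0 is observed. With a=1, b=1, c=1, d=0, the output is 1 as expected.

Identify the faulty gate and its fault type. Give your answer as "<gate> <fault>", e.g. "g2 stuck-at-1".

g5 stuck-at-0

Fault-free values for test 1 (a=0, b=1, c=0, d=0): g0=0, g1=0, g2=0, g3=1, g4=1, g5=1, g6=1, giving Y=1. Observed 0.
Test 1: faults giving observed 0 are {g5 stuck-at-0, g5 inverted output, g6 stuck-at-0, g6 inverted output}.
Test 2 (a=1, b=1, c=1, d=0): fault-free g0=1, g1=1, g2=1, g3=0, g4=1, g5=0, g6=1 → 1; observed 1. Eliminates g5 inverted output, g6 stuck-at-0, g6 inverted output.
Only g5 stuck-at-0 is consistent with every test.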